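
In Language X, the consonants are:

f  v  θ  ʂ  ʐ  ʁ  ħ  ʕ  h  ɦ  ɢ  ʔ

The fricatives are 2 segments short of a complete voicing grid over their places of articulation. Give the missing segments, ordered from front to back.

/ð/, /χ/

place of articulation  voiceless  voiced  
labiodental       f         v       
dental            θ         —       
retroflex         ʂ         ʐ       
uvular            —         ʁ       
pharyngeal        ħ         ʕ       
glottal           h         ɦ       
Gaps, from front to back: dental lacks voiced (/ð/); uvular lacks voiceless (/χ/).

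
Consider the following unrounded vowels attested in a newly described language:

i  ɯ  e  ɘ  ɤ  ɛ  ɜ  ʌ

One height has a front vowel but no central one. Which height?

high

height            front     central   back    
high              i         —         ɯ       
high-mid          e         ɘ         ɤ       
low-mid           ɛ         ɜ         ʌ       
Every height has a central member except high, where /ɨ/ would be expected.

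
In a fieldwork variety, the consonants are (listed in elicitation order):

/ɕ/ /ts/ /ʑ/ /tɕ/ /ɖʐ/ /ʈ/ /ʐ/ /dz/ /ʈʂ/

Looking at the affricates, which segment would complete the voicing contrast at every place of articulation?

/dʑ/

place of articulation  voiceless  voiced  
alveolar          ts        dz      
retroflex         ʈʂ        ɖʐ      
alveolo-palatal   tɕ        —       
The alveolo-palatal row has no voiced member, so the gap is the voiced alveolo-palatal affricate /dʑ/.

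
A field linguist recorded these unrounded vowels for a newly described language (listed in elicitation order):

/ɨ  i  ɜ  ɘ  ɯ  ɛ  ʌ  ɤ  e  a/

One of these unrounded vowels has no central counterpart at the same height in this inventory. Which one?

High: /i/ ~ /ɨ/ ~ /ɯ/
High-mid: /e/ ~ /ɘ/ ~ /ɤ/
Low-mid: /ɛ/ ~ /ɜ/ ~ /ʌ/
Low: only /a/ (front); no central partner.
So /a/ is the unpaired segment.

/a/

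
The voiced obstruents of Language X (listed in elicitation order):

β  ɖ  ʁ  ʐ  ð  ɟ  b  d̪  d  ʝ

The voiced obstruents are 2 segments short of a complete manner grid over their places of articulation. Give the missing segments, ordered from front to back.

/z/, /ɢ/

place of articulation  stop      fricative
bilabial          b         β       
dental            d̪        ð       
alveolar          d         —       
retroflex         ɖ         ʐ       
palatal           ɟ         ʝ       
uvular            —         ʁ       
Gaps, from front to back: alveolar lacks fricative (/z/); uvular lacks stop (/ɢ/).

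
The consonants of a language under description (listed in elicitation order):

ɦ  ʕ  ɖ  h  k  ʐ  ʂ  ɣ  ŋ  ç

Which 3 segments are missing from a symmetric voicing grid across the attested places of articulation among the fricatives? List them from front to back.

/ʝ/, /x/, /ħ/

place of articulation  voiceless  voiced  
retroflex         ʂ         ʐ       
palatal           ç         —       
velar             —         ɣ       
pharyngeal        —         ʕ       
glottal           h         ɦ       
Gaps, from front to back: palatal lacks voiced (/ʝ/); velar lacks voiceless (/x/); pharyngeal lacks voiceless (/ħ/).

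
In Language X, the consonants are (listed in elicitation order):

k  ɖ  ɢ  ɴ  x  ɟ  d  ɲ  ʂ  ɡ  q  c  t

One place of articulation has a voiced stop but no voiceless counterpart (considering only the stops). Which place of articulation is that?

retroflex

Voiceless: /t/ (alveolar), /c/ (palatal), /k/ (velar), /q/ (uvular).
Voiced: /d/ (alveolar), /ɖ/ (retroflex), /ɟ/ (palatal), /ɡ/ (velar), /ɢ/ (uvular).
Every place of articulation has a voiceless member except retroflex, where /ʈ/ would be expected.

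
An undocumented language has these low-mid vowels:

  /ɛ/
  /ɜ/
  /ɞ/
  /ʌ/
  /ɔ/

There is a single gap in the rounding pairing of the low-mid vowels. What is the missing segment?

front: unrounded /ɛ/, rounded —.
central: unrounded /ɜ/, rounded /ɞ/.
back: unrounded /ʌ/, rounded /ɔ/.
The front row has no rounded member, so the gap is the front rounded vowel /œ/.

/œ/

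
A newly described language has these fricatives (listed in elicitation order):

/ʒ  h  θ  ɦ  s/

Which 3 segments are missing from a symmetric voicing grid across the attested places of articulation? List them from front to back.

/ð/, /z/, /ʃ/

Voiceless: /θ/ (dental), /s/ (alveolar), /h/ (glottal).
Voiced: /ʒ/ (postalveolar), /ɦ/ (glottal).
Gaps, from front to back: dental lacks voiced (/ð/); alveolar lacks voiced (/z/); postalveolar lacks voiceless (/ʃ/).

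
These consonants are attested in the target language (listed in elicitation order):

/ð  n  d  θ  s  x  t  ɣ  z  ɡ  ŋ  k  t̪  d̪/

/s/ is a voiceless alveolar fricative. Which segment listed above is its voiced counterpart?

The voiced counterpart is a voiced alveolar fricative — in this inventory, /z/.

/z/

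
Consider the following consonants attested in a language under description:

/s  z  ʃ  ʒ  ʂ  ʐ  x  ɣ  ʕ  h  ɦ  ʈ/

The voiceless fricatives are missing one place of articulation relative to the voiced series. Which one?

pharyngeal

alveolar: voiceless /s/, voiced /z/.
postalveolar: voiceless /ʃ/, voiced /ʒ/.
retroflex: voiceless /ʂ/, voiced /ʐ/.
velar: voiceless /x/, voiced /ɣ/.
pharyngeal: voiceless —, voiced /ʕ/.
glottal: voiceless /h/, voiced /ɦ/.
Every place of articulation has a voiceless member except pharyngeal, where /ħ/ would be expected.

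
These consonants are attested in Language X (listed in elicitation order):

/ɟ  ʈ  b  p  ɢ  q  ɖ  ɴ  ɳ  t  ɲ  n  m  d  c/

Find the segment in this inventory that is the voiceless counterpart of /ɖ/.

/ʈ/

/ɖ/ is a voiced retroflex stop.
The voiceless counterpart is a voiceless retroflex stop — in this inventory, /ʈ/.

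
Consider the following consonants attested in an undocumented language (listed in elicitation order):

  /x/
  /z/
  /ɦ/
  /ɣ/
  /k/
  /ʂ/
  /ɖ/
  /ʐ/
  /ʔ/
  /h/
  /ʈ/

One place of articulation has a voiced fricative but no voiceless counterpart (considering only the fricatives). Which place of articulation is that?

alveolar: voiceless —, voiced /z/.
retroflex: voiceless /ʂ/, voiced /ʐ/.
velar: voiceless /x/, voiced /ɣ/.
glottal: voiceless /h/, voiced /ɦ/.
Every place of articulation has a voiceless member except alveolar, where /s/ would be expected.

alveolar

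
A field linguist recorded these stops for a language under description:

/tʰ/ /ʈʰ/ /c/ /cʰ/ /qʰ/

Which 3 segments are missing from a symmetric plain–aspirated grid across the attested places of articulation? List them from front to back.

place of articulation  plain     aspirated
alveolar          —         tʰ      
retroflex         —         ʈʰ      
palatal           c         cʰ      
uvular            —         qʰ      
Gaps, from front to back: alveolar lacks plain (/t/); retroflex lacks plain (/ʈ/); uvular lacks plain (/q/).

/t/, /ʈ/, /q/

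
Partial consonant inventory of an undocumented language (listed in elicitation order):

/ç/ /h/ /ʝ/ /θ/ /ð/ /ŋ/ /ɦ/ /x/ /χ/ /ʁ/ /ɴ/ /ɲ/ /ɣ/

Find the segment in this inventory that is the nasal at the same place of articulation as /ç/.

/ç/ is a voiceless palatal fricative.
The nasal at the same place is a palatal nasal — in this inventory, /ɲ/.

/ɲ/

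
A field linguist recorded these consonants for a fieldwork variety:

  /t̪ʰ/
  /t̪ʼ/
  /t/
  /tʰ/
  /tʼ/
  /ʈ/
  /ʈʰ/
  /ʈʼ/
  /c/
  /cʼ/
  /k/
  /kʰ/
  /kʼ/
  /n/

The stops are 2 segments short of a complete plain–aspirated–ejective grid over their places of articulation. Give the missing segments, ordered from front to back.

/t̪/, /cʰ/

dental: plain —, aspirated /t̪ʰ/, ejective /t̪ʼ/.
alveolar: plain /t/, aspirated /tʰ/, ejective /tʼ/.
retroflex: plain /ʈ/, aspirated /ʈʰ/, ejective /ʈʼ/.
palatal: plain /c/, aspirated —, ejective /cʼ/.
velar: plain /k/, aspirated /kʰ/, ejective /kʼ/.
Gaps, from front to back: dental lacks plain (/t̪/); palatal lacks aspirated (/cʰ/).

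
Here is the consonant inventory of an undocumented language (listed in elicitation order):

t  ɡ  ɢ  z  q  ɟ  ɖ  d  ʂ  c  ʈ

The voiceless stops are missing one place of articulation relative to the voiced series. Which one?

velar

Voiceless: /t/ (alveolar), /ʈ/ (retroflex), /c/ (palatal), /q/ (uvular).
Voiced: /d/ (alveolar), /ɖ/ (retroflex), /ɟ/ (palatal), /ɡ/ (velar), /ɢ/ (uvular).
Every place of articulation has a voiceless member except velar, where /k/ would be expected.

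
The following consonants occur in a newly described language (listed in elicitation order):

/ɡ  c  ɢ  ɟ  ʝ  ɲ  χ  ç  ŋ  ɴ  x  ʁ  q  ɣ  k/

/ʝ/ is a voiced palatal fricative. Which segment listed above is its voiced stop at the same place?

/ɟ/

The voiced stop at the same place is a voiced palatal stop — in this inventory, /ɟ/.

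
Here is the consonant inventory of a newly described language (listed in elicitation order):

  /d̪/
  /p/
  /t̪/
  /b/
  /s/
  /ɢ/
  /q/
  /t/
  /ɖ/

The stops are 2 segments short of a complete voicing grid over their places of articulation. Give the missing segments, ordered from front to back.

Voiceless: /p/ (bilabial), /t̪/ (dental), /t/ (alveolar), /q/ (uvular).
Voiced: /b/ (bilabial), /d̪/ (dental), /ɖ/ (retroflex), /ɢ/ (uvular).
Gaps, from front to back: alveolar lacks voiced (/d/); retroflex lacks voiceless (/ʈ/).

/d/, /ʈ/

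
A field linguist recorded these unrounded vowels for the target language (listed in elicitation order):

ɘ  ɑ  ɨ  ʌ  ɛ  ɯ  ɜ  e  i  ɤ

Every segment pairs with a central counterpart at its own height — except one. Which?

/ɑ/

High: /i/ ~ /ɨ/ ~ /ɯ/
High-mid: /e/ ~ /ɘ/ ~ /ɤ/
Low-mid: /ɛ/ ~ /ɜ/ ~ /ʌ/
Low: only /ɑ/ (back); no central partner.
So /ɑ/ is the unpaired segment.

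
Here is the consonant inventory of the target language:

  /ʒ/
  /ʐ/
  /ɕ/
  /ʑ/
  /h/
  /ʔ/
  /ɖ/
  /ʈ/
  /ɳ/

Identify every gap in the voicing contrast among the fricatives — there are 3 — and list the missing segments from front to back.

place of articulation  voiceless  voiced  
postalveolar      —         ʒ       
retroflex         —         ʐ       
alveolo-palatal   ɕ         ʑ       
glottal           h         —       
Gaps, from front to back: postalveolar lacks voiceless (/ʃ/); retroflex lacks voiceless (/ʂ/); glottal lacks voiced (/ɦ/).

/ʃ/, /ʂ/, /ɦ/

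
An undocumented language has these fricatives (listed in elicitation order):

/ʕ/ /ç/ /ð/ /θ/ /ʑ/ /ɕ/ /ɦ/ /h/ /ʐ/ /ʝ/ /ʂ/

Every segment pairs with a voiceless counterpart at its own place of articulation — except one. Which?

/ʕ/

Dental: /θ/ ~ /ð/
Retroflex: /ʂ/ ~ /ʐ/
Alveolo-palatal: /ɕ/ ~ /ʑ/
Palatal: /ç/ ~ /ʝ/
Glottal: /h/ ~ /ɦ/
Pharyngeal: only /ʕ/ (voiced); no voiceless partner.
So /ʕ/ is the unpaired segment.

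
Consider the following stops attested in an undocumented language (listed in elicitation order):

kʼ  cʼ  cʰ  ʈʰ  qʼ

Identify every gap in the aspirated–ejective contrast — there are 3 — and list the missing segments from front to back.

/ʈʼ/, /kʰ/, /qʰ/

Aspirated: /ʈʰ/ (retroflex), /cʰ/ (palatal).
Ejective: /cʼ/ (palatal), /kʼ/ (velar), /qʼ/ (uvular).
Gaps, from front to back: retroflex lacks ejective (/ʈʼ/); velar lacks aspirated (/kʰ/); uvular lacks aspirated (/qʰ/).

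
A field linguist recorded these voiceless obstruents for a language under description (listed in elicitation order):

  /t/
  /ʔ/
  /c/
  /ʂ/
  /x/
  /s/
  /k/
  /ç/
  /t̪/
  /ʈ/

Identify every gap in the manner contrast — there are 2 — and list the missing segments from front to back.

/θ/, /h/

Stop: /t̪/ (dental), /t/ (alveolar), /ʈ/ (retroflex), /c/ (palatal), /k/ (velar), /ʔ/ (glottal).
Fricative: /s/ (alveolar), /ʂ/ (retroflex), /ç/ (palatal), /x/ (velar).
Gaps, from front to back: dental lacks fricative (/θ/); glottal lacks fricative (/h/).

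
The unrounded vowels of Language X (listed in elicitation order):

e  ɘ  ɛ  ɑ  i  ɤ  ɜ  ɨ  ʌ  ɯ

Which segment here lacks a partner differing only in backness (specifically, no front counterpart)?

/ɑ/

High: /i/ ~ /ɨ/ ~ /ɯ/
High-mid: /e/ ~ /ɘ/ ~ /ɤ/
Low-mid: /ɛ/ ~ /ɜ/ ~ /ʌ/
Low: only /ɑ/ (back); no front partner.
So /ɑ/ is the unpaired segment.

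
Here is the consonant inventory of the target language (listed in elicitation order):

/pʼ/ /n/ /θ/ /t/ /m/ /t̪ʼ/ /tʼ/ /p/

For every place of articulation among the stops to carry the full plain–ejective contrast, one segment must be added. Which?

place of articulation  plain     ejective
bilabial          p         pʼ      
dental            —         t̪ʼ     
alveolar          t         tʼ      
The dental row has no plain member, so the gap is the plain dental stop /t̪/.

/t̪/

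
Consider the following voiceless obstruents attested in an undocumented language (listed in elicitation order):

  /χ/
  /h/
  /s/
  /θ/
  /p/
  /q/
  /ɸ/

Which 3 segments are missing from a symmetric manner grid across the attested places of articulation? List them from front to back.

/t̪/, /t/, /ʔ/

Stop: /p/ (bilabial), /q/ (uvular).
Fricative: /ɸ/ (bilabial), /θ/ (dental), /s/ (alveolar), /χ/ (uvular), /h/ (glottal).
Gaps, from front to back: dental lacks stop (/t̪/); alveolar lacks stop (/t/); glottal lacks stop (/ʔ/).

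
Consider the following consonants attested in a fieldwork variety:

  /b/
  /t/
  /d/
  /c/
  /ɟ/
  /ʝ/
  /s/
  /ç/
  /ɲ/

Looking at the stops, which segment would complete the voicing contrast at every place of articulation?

place of articulation  voiceless  voiced  
bilabial          —         b       
alveolar          t         d       
palatal           c         ɟ       
The bilabial row has no voiceless member, so the gap is the voiceless bilabial stop /p/.

/p/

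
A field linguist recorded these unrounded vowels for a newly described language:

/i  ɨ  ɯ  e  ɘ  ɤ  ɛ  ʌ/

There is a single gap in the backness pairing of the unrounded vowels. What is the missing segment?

height            front     central   back    
high              i         ɨ         ɯ       
high-mid          e         ɘ         ɤ       
low-mid           ɛ         —         ʌ       
The low-mid row has no central member, so the gap is the low-mid central unrounded vowel /ɜ/.

/ɜ/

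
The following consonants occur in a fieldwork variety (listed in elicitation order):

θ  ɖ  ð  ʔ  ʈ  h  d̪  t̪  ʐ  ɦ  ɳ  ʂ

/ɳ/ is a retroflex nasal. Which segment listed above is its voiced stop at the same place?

/ɖ/

The voiced stop at the same place is a voiced retroflex stop — in this inventory, /ɖ/.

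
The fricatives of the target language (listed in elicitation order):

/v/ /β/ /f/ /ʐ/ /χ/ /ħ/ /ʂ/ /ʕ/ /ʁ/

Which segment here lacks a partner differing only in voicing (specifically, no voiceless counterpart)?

Labiodental: /f/ ~ /v/
Retroflex: /ʂ/ ~ /ʐ/
Uvular: /χ/ ~ /ʁ/
Pharyngeal: /ħ/ ~ /ʕ/
Bilabial: only /β/ (voiced); no voiceless partner.
So /β/ is the unpaired segment.

/β/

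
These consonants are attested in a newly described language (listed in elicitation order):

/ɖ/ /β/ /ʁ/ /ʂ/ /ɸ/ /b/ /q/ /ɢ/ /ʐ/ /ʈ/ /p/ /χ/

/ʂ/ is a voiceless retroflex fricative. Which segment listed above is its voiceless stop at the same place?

The voiceless stop at the same place is a voiceless retroflex stop — in this inventory, /ʈ/.

/ʈ/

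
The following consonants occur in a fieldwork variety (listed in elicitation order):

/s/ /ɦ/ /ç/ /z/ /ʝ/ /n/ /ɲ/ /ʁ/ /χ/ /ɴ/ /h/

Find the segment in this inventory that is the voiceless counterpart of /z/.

/z/ is a voiced alveolar fricative.
The voiceless counterpart is a voiceless alveolar fricative — in this inventory, /s/.

/s/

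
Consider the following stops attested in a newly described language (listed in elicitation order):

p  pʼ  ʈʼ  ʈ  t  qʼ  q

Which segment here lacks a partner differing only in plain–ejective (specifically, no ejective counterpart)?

/t/

Bilabial: /p/ ~ /pʼ/
Retroflex: /ʈ/ ~ /ʈʼ/
Uvular: /q/ ~ /qʼ/
Alveolar: only /t/ (plain); no ejective partner.
So /t/ is the unpaired segment.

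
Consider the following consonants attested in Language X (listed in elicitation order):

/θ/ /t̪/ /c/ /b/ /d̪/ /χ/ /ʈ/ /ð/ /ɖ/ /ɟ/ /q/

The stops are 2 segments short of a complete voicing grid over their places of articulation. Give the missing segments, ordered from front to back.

bilabial: voiceless —, voiced /b/.
dental: voiceless /t̪/, voiced /d̪/.
retroflex: voiceless /ʈ/, voiced /ɖ/.
palatal: voiceless /c/, voiced /ɟ/.
uvular: voiceless /q/, voiced —.
Gaps, from front to back: bilabial lacks voiceless (/p/); uvular lacks voiced (/ɢ/).

/p/, /ɢ/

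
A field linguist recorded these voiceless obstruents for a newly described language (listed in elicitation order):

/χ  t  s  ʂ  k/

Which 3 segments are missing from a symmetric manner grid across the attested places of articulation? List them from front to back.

/ʈ/, /x/, /q/

Stop: /t/ (alveolar), /k/ (velar).
Fricative: /s/ (alveolar), /ʂ/ (retroflex), /χ/ (uvular).
Gaps, from front to back: retroflex lacks stop (/ʈ/); velar lacks fricative (/x/); uvular lacks stop (/q/).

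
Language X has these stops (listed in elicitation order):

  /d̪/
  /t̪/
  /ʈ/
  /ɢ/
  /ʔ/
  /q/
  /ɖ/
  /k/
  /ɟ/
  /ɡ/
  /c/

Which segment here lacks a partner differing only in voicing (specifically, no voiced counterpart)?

/ʔ/

Dental: /t̪/ ~ /d̪/
Retroflex: /ʈ/ ~ /ɖ/
Palatal: /c/ ~ /ɟ/
Velar: /k/ ~ /ɡ/
Uvular: /q/ ~ /ɢ/
Glottal: only /ʔ/ (voiceless); no voiced partner.
So /ʔ/ is the unpaired segment.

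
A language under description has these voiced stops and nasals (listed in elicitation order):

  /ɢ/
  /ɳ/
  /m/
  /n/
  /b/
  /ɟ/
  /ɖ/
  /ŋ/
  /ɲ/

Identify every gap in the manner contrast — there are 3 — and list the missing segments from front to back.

place of articulation  oral stop  nasal   
bilabial          b         m       
alveolar          —         n       
retroflex         ɖ         ɳ       
palatal           ɟ         ɲ       
velar             —         ŋ       
uvular            ɢ         —       
Gaps, from front to back: alveolar lacks oral stop (/d/); velar lacks oral stop (/ɡ/); uvular lacks nasal (/ɴ/).

/d/, /ɡ/, /ɴ/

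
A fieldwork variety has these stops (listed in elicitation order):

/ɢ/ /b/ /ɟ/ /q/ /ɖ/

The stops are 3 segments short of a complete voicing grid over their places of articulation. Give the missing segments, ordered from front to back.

bilabial: voiceless —, voiced /b/.
retroflex: voiceless —, voiced /ɖ/.
palatal: voiceless —, voiced /ɟ/.
uvular: voiceless /q/, voiced /ɢ/.
Gaps, from front to back: bilabial lacks voiceless (/p/); retroflex lacks voiceless (/ʈ/); palatal lacks voiceless (/c/).

/p/, /ʈ/, /c/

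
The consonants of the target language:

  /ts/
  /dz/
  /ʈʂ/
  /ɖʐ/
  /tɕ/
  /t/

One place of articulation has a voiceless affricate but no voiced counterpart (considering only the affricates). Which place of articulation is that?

alveolar: voiceless /ts/, voiced /dz/.
retroflex: voiceless /ʈʂ/, voiced /ɖʐ/.
alveolo-palatal: voiceless /tɕ/, voiced —.
Every place of articulation has a voiced member except alveolo-palatal, where /dʑ/ would be expected.

alveolo-palatal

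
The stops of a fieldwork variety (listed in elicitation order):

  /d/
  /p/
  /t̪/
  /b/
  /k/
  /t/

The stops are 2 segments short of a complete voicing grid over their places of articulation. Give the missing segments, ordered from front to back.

place of articulation  voiceless  voiced  
bilabial          p         b       
dental            t̪        —       
alveolar          t         d       
velar             k         —       
Gaps, from front to back: dental lacks voiced (/d̪/); velar lacks voiced (/ɡ/).

/d̪/, /ɡ/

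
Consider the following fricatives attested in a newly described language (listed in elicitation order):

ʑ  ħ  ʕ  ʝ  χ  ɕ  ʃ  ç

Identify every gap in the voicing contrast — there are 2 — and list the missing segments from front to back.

/ʒ/, /ʁ/

postalveolar: voiceless /ʃ/, voiced —.
alveolo-palatal: voiceless /ɕ/, voiced /ʑ/.
palatal: voiceless /ç/, voiced /ʝ/.
uvular: voiceless /χ/, voiced —.
pharyngeal: voiceless /ħ/, voiced /ʕ/.
Gaps, from front to back: postalveolar lacks voiced (/ʒ/); uvular lacks voiced (/ʁ/).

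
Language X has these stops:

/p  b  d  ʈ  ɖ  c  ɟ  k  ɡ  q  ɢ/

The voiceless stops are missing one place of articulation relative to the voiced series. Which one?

alveolar

place of articulation  voiceless  voiced  
bilabial          p         b       
alveolar          —         d       
retroflex         ʈ         ɖ       
palatal           c         ɟ       
velar             k         ɡ       
uvular            q         ɢ       
Every place of articulation has a voiceless member except alveolar, where /t/ would be expected.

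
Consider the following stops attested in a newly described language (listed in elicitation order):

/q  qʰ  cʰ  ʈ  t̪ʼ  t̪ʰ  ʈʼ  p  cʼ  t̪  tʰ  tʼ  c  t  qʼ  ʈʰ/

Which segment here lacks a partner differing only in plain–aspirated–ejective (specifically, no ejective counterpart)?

Dental: /t̪/ ~ /t̪ʰ/ ~ /t̪ʼ/
Alveolar: /t/ ~ /tʰ/ ~ /tʼ/
Retroflex: /ʈ/ ~ /ʈʰ/ ~ /ʈʼ/
Palatal: /c/ ~ /cʰ/ ~ /cʼ/
Uvular: /q/ ~ /qʰ/ ~ /qʼ/
Bilabial: only /p/ (plain); no ejective partner.
So /p/ is the unpaired segment.

/p/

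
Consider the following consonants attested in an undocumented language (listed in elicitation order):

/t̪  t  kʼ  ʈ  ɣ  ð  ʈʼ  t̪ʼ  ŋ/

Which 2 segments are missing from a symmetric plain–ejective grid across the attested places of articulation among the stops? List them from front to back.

/tʼ/, /k/

Plain: /t̪/ (dental), /t/ (alveolar), /ʈ/ (retroflex).
Ejective: /t̪ʼ/ (dental), /ʈʼ/ (retroflex), /kʼ/ (velar).
Gaps, from front to back: alveolar lacks ejective (/tʼ/); velar lacks plain (/k/).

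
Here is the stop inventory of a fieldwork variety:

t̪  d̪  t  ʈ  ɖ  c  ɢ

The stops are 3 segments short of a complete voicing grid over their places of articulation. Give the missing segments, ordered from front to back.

place of articulation  voiceless  voiced  
dental            t̪        d̪      
alveolar          t         —       
retroflex         ʈ         ɖ       
palatal           c         —       
uvular            —         ɢ       
Gaps, from front to back: alveolar lacks voiced (/d/); palatal lacks voiced (/ɟ/); uvular lacks voiceless (/q/).

/d/, /ɟ/, /q/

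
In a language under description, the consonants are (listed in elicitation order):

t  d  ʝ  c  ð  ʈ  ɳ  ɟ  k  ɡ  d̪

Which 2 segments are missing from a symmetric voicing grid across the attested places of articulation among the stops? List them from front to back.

/t̪/, /ɖ/

place of articulation  voiceless  voiced  
dental            —         d̪      
alveolar          t         d       
retroflex         ʈ         —       
palatal           c         ɟ       
velar             k         ɡ       
Gaps, from front to back: dental lacks voiceless (/t̪/); retroflex lacks voiced (/ɖ/).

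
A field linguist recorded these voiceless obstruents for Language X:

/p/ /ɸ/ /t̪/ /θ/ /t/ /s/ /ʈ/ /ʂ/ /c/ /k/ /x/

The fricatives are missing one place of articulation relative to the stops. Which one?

Stop: /p/ (bilabial), /t̪/ (dental), /t/ (alveolar), /ʈ/ (retroflex), /c/ (palatal), /k/ (velar).
Fricative: /ɸ/ (bilabial), /θ/ (dental), /s/ (alveolar), /ʂ/ (retroflex), /x/ (velar).
Every place of articulation has a fricative member except palatal, where /ç/ would be expected.

palatal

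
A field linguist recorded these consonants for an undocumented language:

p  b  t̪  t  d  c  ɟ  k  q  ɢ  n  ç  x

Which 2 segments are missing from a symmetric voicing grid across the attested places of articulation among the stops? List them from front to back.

bilabial: voiceless /p/, voiced /b/.
dental: voiceless /t̪/, voiced —.
alveolar: voiceless /t/, voiced /d/.
palatal: voiceless /c/, voiced /ɟ/.
velar: voiceless /k/, voiced —.
uvular: voiceless /q/, voiced /ɢ/.
Gaps, from front to back: dental lacks voiced (/d̪/); velar lacks voiced (/ɡ/).

/d̪/, /ɡ/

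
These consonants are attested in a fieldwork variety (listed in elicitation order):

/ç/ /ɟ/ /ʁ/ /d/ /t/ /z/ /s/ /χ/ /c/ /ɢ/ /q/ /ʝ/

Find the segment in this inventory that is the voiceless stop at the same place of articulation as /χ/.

/χ/ is a voiceless uvular fricative.
The voiceless stop at the same place is a voiceless uvular stop — in this inventory, /q/.

/q/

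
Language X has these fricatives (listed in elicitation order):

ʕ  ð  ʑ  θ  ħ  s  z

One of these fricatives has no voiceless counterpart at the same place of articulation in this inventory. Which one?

Dental: /θ/ ~ /ð/
Alveolar: /s/ ~ /z/
Pharyngeal: /ħ/ ~ /ʕ/
Alveolo-palatal: only /ʑ/ (voiced); no voiceless partner.
So /ʑ/ is the unpaired segment.

/ʑ/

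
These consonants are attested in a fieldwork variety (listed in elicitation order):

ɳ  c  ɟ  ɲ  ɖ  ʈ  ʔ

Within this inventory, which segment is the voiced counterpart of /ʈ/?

/ʈ/ is a voiceless retroflex stop.
The voiced counterpart is a voiced retroflex stop — in this inventory, /ɖ/.

/ɖ/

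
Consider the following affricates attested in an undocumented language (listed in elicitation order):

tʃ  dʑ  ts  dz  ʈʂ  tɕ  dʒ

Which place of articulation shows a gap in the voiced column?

place of articulation  voiceless  voiced  
alveolar          ts        dz      
postalveolar      tʃ        dʒ      
retroflex         ʈʂ        —       
alveolo-palatal   tɕ        dʑ      
Every place of articulation has a voiced member except retroflex, where /ɖʐ/ would be expected.

retroflex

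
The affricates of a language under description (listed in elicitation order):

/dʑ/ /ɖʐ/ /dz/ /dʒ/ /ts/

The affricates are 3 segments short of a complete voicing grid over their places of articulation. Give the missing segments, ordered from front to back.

/tʃ/, /ʈʂ/, /tɕ/

place of articulation  voiceless  voiced  
alveolar          ts        dz      
postalveolar      —         dʒ      
retroflex         —         ɖʐ      
alveolo-palatal   —         dʑ      
Gaps, from front to back: postalveolar lacks voiceless (/tʃ/); retroflex lacks voiceless (/ʈʂ/); alveolo-palatal lacks voiceless (/tɕ/).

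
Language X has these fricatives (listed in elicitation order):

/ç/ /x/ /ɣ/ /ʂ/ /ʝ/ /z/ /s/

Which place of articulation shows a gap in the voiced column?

place of articulation  voiceless  voiced  
alveolar          s         z       
retroflex         ʂ         —       
palatal           ç         ʝ       
velar             x         ɣ       
Every place of articulation has a voiced member except retroflex, where /ʐ/ would be expected.

retroflex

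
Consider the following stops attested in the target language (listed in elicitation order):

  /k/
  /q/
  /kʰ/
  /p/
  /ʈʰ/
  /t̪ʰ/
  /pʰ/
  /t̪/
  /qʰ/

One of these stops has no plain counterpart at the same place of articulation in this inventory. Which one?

/ʈʰ/

Bilabial: /p/ ~ /pʰ/
Dental: /t̪/ ~ /t̪ʰ/
Velar: /k/ ~ /kʰ/
Uvular: /q/ ~ /qʰ/
Retroflex: only /ʈʰ/ (aspirated); no plain partner.
So /ʈʰ/ is the unpaired segment.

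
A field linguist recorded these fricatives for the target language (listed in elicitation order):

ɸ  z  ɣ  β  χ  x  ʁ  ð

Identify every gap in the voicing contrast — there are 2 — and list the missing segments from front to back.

bilabial: voiceless /ɸ/, voiced /β/.
dental: voiceless —, voiced /ð/.
alveolar: voiceless —, voiced /z/.
velar: voiceless /x/, voiced /ɣ/.
uvular: voiceless /χ/, voiced /ʁ/.
Gaps, from front to back: dental lacks voiceless (/θ/); alveolar lacks voiceless (/s/).

/θ/, /s/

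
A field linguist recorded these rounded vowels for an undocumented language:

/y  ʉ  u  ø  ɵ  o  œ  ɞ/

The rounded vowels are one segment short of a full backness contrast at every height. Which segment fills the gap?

Front: /y/ (high), /ø/ (high-mid), /œ/ (low-mid).
Central: /ʉ/ (high), /ɵ/ (high-mid), /ɞ/ (low-mid).
Back: /u/ (high), /o/ (high-mid).
The low-mid row has no back member, so the gap is the low-mid back rounded vowel /ɔ/.

/ɔ/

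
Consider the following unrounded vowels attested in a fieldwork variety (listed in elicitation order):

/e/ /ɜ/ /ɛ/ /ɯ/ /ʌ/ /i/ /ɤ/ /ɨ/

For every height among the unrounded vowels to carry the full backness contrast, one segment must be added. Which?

high: front /i/, central /ɨ/, back /ɯ/.
high-mid: front /e/, central —, back /ɤ/.
low-mid: front /ɛ/, central /ɜ/, back /ʌ/.
The high-mid row has no central member, so the gap is the high-mid central unrounded vowel /ɘ/.

/ɘ/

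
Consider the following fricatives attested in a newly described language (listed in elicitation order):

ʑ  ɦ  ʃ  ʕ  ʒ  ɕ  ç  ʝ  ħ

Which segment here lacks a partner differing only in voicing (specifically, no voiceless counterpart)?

Postalveolar: /ʃ/ ~ /ʒ/
Alveolo-palatal: /ɕ/ ~ /ʑ/
Palatal: /ç/ ~ /ʝ/
Pharyngeal: /ħ/ ~ /ʕ/
Glottal: only /ɦ/ (voiced); no voiceless partner.
So /ɦ/ is the unpaired segment.

/ɦ/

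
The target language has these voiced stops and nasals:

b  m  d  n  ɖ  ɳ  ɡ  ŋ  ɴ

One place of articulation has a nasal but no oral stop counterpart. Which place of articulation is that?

uvular

Oral stop: /b/ (bilabial), /d/ (alveolar), /ɖ/ (retroflex), /ɡ/ (velar).
Nasal: /m/ (bilabial), /n/ (alveolar), /ɳ/ (retroflex), /ŋ/ (velar), /ɴ/ (uvular).
Every place of articulation has an oral stop member except uvular, where /ɢ/ would be expected.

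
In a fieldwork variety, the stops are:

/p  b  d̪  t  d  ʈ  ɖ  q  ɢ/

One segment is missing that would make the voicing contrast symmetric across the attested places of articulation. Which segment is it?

bilabial: voiceless /p/, voiced /b/.
dental: voiceless —, voiced /d̪/.
alveolar: voiceless /t/, voiced /d/.
retroflex: voiceless /ʈ/, voiced /ɖ/.
uvular: voiceless /q/, voiced /ɢ/.
The dental row has no voiceless member, so the gap is the voiceless dental stop /t̪/.

/t̪/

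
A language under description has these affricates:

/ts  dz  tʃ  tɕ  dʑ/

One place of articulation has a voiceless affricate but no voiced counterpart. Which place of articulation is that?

alveolar: voiceless /ts/, voiced /dz/.
postalveolar: voiceless /tʃ/, voiced —.
alveolo-palatal: voiceless /tɕ/, voiced /dʑ/.
Every place of articulation has a voiced member except postalveolar, where /dʒ/ would be expected.

postalveolar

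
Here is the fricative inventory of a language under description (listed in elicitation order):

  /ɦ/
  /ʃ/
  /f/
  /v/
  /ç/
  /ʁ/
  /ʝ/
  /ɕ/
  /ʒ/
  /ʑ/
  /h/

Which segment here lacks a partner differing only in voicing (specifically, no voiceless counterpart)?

/ʁ/

Labiodental: /f/ ~ /v/
Postalveolar: /ʃ/ ~ /ʒ/
Alveolo-palatal: /ɕ/ ~ /ʑ/
Palatal: /ç/ ~ /ʝ/
Glottal: /h/ ~ /ɦ/
Uvular: only /ʁ/ (voiced); no voiceless partner.
So /ʁ/ is the unpaired segment.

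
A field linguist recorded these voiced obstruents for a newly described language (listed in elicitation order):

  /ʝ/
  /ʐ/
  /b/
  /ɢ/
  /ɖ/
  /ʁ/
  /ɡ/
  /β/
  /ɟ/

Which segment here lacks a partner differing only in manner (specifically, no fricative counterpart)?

Bilabial: /b/ ~ /β/
Retroflex: /ɖ/ ~ /ʐ/
Palatal: /ɟ/ ~ /ʝ/
Uvular: /ɢ/ ~ /ʁ/
Velar: only /ɡ/ (stop); no fricative partner.
So /ɡ/ is the unpaired segment.

/ɡ/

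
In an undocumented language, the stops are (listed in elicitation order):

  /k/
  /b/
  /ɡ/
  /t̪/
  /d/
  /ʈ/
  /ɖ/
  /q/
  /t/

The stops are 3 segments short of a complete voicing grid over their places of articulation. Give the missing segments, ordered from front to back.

bilabial: voiceless —, voiced /b/.
dental: voiceless /t̪/, voiced —.
alveolar: voiceless /t/, voiced /d/.
retroflex: voiceless /ʈ/, voiced /ɖ/.
velar: voiceless /k/, voiced /ɡ/.
uvular: voiceless /q/, voiced —.
Gaps, from front to back: bilabial lacks voiceless (/p/); dental lacks voiced (/d̪/); uvular lacks voiced (/ɢ/).

/p/, /d̪/, /ɢ/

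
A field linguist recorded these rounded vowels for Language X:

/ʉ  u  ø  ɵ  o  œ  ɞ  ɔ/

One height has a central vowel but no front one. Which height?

height            front     central   back    
high              —         ʉ         u       
high-mid          ø         ɵ         o       
low-mid           œ         ɞ         ɔ       
Every height has a front member except high, where /y/ would be expected.

high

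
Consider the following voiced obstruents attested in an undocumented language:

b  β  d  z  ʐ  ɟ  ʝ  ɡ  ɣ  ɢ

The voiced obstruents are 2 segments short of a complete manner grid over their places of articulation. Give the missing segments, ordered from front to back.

/ɖ/, /ʁ/

place of articulation  stop      fricative
bilabial          b         β       
alveolar          d         z       
retroflex         —         ʐ       
palatal           ɟ         ʝ       
velar             ɡ         ɣ       
uvular            ɢ         —       
Gaps, from front to back: retroflex lacks stop (/ɖ/); uvular lacks fricative (/ʁ/).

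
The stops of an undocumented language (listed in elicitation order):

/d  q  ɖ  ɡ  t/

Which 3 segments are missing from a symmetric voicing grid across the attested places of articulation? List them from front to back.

place of articulation  voiceless  voiced  
alveolar          t         d       
retroflex         —         ɖ       
velar             —         ɡ       
uvular            q         —       
Gaps, from front to back: retroflex lacks voiceless (/ʈ/); velar lacks voiceless (/k/); uvular lacks voiced (/ɢ/).

/ʈ/, /k/, /ɢ/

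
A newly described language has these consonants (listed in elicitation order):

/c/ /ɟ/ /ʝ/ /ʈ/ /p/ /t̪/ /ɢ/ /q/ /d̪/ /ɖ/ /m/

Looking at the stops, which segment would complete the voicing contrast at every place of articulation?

Voiceless: /p/ (bilabial), /t̪/ (dental), /ʈ/ (retroflex), /c/ (palatal), /q/ (uvular).
Voiced: /d̪/ (dental), /ɖ/ (retroflex), /ɟ/ (palatal), /ɢ/ (uvular).
The bilabial row has no voiced member, so the gap is the voiced bilabial stop /b/.

/b/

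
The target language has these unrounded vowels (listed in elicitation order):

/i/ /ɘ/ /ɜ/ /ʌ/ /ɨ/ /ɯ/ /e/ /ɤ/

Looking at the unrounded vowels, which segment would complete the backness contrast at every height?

high: front /i/, central /ɨ/, back /ɯ/.
high-mid: front /e/, central /ɘ/, back /ɤ/.
low-mid: front —, central /ɜ/, back /ʌ/.
The low-mid row has no front member, so the gap is the low-mid front unrounded vowel /ɛ/.

/ɛ/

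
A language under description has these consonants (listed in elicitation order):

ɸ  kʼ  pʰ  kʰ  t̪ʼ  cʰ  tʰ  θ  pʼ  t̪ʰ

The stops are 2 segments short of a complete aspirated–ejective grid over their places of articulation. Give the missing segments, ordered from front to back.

Aspirated: /pʰ/ (bilabial), /t̪ʰ/ (dental), /tʰ/ (alveolar), /cʰ/ (palatal), /kʰ/ (velar).
Ejective: /pʼ/ (bilabial), /t̪ʼ/ (dental), /kʼ/ (velar).
Gaps, from front to back: alveolar lacks ejective (/tʼ/); palatal lacks ejective (/cʼ/).

/tʼ/, /cʼ/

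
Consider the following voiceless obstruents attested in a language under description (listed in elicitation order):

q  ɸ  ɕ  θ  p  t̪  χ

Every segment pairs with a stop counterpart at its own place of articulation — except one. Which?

Bilabial: /p/ ~ /ɸ/
Dental: /t̪/ ~ /θ/
Uvular: /q/ ~ /χ/
Alveolo-palatal: only /ɕ/ (fricative); no stop partner.
So /ɕ/ is the unpaired segment.

/ɕ/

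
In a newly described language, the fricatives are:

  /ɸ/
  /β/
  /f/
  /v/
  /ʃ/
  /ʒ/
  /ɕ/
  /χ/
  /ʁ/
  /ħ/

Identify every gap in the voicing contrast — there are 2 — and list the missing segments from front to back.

/ʑ/, /ʕ/

Voiceless: /ɸ/ (bilabial), /f/ (labiodental), /ʃ/ (postalveolar), /ɕ/ (alveolo-palatal), /χ/ (uvular), /ħ/ (pharyngeal).
Voiced: /β/ (bilabial), /v/ (labiodental), /ʒ/ (postalveolar), /ʁ/ (uvular).
Gaps, from front to back: alveolo-palatal lacks voiced (/ʑ/); pharyngeal lacks voiced (/ʕ/).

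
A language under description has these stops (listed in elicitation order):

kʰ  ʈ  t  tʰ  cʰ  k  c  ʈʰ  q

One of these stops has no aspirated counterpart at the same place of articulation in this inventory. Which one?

/q/

Alveolar: /t/ ~ /tʰ/
Retroflex: /ʈ/ ~ /ʈʰ/
Palatal: /c/ ~ /cʰ/
Velar: /k/ ~ /kʰ/
Uvular: only /q/ (plain); no aspirated partner.
So /q/ is the unpaired segment.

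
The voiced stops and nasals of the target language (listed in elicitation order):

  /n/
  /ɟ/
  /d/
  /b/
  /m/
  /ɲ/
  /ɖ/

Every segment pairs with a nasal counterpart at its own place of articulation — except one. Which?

Bilabial: /b/ ~ /m/
Alveolar: /d/ ~ /n/
Palatal: /ɟ/ ~ /ɲ/
Retroflex: only /ɖ/ (oral stop); no nasal partner.
So /ɖ/ is the unpaired segment.

/ɖ/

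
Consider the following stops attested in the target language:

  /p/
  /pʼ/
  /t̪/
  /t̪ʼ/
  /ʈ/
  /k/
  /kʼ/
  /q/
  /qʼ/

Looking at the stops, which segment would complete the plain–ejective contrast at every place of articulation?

/ʈʼ/

bilabial: plain /p/, ejective /pʼ/.
dental: plain /t̪/, ejective /t̪ʼ/.
retroflex: plain /ʈ/, ejective —.
velar: plain /k/, ejective /kʼ/.
uvular: plain /q/, ejective /qʼ/.
The retroflex row has no ejective member, so the gap is the ejective retroflex stop /ʈʼ/.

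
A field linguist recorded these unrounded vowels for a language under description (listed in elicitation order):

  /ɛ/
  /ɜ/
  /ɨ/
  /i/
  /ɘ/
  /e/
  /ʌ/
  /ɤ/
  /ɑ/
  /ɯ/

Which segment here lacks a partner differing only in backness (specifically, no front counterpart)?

High: /i/ ~ /ɨ/ ~ /ɯ/
High-mid: /e/ ~ /ɘ/ ~ /ɤ/
Low-mid: /ɛ/ ~ /ɜ/ ~ /ʌ/
Low: only /ɑ/ (back); no front partner.
So /ɑ/ is the unpaired segment.

/ɑ/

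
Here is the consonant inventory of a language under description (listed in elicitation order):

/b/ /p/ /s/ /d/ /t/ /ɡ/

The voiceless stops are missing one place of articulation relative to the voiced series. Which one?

bilabial: voiceless /p/, voiced /b/.
alveolar: voiceless /t/, voiced /d/.
velar: voiceless —, voiced /ɡ/.
Every place of articulation has a voiceless member except velar, where /k/ would be expected.

velar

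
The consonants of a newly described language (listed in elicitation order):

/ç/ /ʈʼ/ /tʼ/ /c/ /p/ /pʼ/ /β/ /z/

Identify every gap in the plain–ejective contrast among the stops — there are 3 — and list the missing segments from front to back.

Plain: /p/ (bilabial), /c/ (palatal).
Ejective: /pʼ/ (bilabial), /tʼ/ (alveolar), /ʈʼ/ (retroflex).
Gaps, from front to back: alveolar lacks plain (/t/); retroflex lacks plain (/ʈ/); palatal lacks ejective (/cʼ/).

/t/, /ʈ/, /cʼ/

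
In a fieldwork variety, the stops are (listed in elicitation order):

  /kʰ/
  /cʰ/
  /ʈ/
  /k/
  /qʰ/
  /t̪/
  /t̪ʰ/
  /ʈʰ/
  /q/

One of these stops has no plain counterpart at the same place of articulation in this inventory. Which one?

/cʰ/

Dental: /t̪/ ~ /t̪ʰ/
Retroflex: /ʈ/ ~ /ʈʰ/
Velar: /k/ ~ /kʰ/
Uvular: /q/ ~ /qʰ/
Palatal: only /cʰ/ (aspirated); no plain partner.
So /cʰ/ is the unpaired segment.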